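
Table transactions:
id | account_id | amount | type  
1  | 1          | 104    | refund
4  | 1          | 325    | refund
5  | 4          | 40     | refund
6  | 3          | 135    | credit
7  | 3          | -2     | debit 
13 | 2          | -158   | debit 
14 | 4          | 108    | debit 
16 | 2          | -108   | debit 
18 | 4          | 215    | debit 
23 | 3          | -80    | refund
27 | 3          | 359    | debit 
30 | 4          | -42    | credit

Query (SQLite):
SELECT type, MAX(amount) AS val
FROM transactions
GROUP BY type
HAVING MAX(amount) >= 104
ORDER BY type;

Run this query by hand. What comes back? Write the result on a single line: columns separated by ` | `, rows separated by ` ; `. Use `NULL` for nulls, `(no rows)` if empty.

Partition transactions by type; compute MAX(amount) within each group.
HAVING: keep groups where MAX(amount) >= 104.
  credit: ids {6, 30} → MAX(amount)=135
  debit: ids {7, 13, 14, 16, 18, 27} → MAX(amount)=359
  refund: ids {1, 4, 5, 23} → MAX(amount)=325

credit | 135 ; debit | 359 ; refund | 325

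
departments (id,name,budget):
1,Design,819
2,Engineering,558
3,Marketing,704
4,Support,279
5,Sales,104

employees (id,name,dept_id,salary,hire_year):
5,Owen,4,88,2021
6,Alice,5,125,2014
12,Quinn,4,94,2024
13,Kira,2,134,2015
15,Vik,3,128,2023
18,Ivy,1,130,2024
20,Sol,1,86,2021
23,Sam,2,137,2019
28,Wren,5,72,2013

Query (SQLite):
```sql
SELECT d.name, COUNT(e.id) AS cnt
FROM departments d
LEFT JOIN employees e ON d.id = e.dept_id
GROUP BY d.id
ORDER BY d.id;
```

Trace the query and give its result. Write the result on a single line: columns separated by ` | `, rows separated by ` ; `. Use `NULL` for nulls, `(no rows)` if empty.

Design | 2 ; Engineering | 2 ; Marketing | 1 ; Support | 2 ; Sales | 2

LEFT JOIN keeps every departments row; unmatched ones get NULL for employees columns.
Group by departments.id and compute COUNT(e.id). COUNT(col) of an all-NULL group is 0.
  1: ids {18, 20} → COUNT(e.id)=2
  2: ids {13, 23} → COUNT(e.id)=2
  3: ids {15} → COUNT(e.id)=1
  4: ids {5, 12} → COUNT(e.id)=2
  5: ids {6, 28} → COUNT(e.id)=2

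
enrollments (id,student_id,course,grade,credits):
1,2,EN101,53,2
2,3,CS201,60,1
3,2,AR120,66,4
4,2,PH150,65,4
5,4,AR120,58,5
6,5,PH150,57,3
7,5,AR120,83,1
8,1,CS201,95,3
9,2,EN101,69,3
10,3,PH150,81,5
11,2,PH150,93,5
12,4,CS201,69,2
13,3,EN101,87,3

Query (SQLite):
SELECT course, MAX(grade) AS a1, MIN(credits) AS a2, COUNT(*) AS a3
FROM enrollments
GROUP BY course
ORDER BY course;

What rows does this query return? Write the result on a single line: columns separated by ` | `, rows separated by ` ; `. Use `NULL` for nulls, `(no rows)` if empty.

Group enrollments by course.
Per group compute: MAX(grade), MIN(credits), COUNT(*).
  AR120: ids {3, 5, 7} → MAX(grade)=83, MIN(credits)=1, COUNT(*)=3
  CS201: ids {2, 8, 12} → MAX(grade)=95, MIN(credits)=1, COUNT(*)=3
  EN101: ids {1, 9, 13} → MAX(grade)=87, MIN(credits)=2, COUNT(*)=3
  PH150: ids {4, 6, 10, 11} → MAX(grade)=93, MIN(credits)=3, COUNT(*)=4

AR120 | 83 | 1 | 3 ; CS201 | 95 | 1 | 3 ; EN101 | 87 | 2 | 3 ; PH150 | 93 | 3 | 4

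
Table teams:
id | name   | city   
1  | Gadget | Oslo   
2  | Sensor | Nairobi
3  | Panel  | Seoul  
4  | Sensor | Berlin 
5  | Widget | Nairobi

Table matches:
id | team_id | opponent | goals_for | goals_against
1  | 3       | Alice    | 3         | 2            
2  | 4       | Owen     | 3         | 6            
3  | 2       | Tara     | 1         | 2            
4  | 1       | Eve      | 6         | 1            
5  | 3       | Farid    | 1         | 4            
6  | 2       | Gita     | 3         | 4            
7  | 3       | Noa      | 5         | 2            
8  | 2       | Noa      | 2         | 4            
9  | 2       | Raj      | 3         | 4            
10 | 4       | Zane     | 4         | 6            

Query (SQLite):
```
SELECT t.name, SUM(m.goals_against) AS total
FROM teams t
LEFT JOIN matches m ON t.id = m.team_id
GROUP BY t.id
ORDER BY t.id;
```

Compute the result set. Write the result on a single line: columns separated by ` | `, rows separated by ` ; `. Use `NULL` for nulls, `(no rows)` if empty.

LEFT JOIN keeps every teams row; unmatched ones get NULL for matches columns.
Group by teams.id and compute SUM(m.goals_against). SUM over an all-NULL group is NULL.
  1: ids {4} → SUM(m.goals_against)=1
  2: ids {3, 6, 8, 9} → SUM(m.goals_against)=14
  3: ids {1, 5, 7} → SUM(m.goals_against)=8
  4: ids {2, 10} → SUM(m.goals_against)=12
  5: ids {—} → SUM(m.goals_against)=NULL

Gadget | 1 ; Sensor | 14 ; Panel | 8 ; Sensor | 12 ; Widget | NULL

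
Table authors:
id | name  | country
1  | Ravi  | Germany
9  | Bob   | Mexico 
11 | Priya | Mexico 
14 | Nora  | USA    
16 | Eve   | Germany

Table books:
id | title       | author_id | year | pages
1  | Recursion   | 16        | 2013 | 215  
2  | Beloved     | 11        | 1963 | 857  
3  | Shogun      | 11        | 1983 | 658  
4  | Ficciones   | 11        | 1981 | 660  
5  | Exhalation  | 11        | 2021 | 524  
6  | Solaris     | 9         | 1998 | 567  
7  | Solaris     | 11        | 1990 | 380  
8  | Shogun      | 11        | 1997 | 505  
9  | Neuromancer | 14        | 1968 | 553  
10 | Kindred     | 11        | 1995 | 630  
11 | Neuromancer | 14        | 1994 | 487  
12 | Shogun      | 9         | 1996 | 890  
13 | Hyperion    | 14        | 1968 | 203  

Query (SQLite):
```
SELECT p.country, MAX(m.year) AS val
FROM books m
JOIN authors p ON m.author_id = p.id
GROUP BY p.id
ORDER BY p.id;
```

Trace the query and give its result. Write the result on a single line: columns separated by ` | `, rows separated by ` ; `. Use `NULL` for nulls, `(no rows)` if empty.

Join each books row to its authors via author_id.
Group joined rows by authors.id; compute MAX(m.year) per group.
  9: ids {6, 12} → MAX(m.year)=1998
  11: ids {2, 3, 4, 5, 7, 8, 10} → MAX(m.year)=2021
  14: ids {9, 11, 13} → MAX(m.year)=1994
  16: ids {1} → MAX(m.year)=2013

Mexico | 1998 ; Mexico | 2021 ; USA | 1994 ; Germany | 2013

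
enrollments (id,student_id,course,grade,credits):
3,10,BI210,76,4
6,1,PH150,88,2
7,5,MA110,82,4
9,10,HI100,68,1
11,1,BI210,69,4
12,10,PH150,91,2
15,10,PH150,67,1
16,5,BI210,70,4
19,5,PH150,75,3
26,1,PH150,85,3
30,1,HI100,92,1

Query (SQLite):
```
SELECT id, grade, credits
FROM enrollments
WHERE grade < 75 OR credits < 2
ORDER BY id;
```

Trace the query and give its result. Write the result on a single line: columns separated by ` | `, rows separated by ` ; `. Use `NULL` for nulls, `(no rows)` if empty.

grade < 75: ids {9, 11, 15, 16}
credits < 2: ids {9, 15, 30}
Combine with OR.

9 | 68 | 1 ; 11 | 69 | 4 ; 15 | 67 | 1 ; 16 | 70 | 4 ; 30 | 92 | 1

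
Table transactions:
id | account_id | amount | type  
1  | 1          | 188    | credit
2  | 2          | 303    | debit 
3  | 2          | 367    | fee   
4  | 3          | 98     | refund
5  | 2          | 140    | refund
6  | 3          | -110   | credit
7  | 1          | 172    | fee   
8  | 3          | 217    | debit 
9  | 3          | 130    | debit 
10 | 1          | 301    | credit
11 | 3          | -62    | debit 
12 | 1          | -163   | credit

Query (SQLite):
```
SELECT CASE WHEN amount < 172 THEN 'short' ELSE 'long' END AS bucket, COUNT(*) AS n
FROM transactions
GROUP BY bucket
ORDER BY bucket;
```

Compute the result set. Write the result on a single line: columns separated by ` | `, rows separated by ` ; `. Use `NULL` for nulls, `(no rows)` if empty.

long | 6 ; short | 6

Bucket rows by amount < 172 → 'short' else 'long'; count each bucket.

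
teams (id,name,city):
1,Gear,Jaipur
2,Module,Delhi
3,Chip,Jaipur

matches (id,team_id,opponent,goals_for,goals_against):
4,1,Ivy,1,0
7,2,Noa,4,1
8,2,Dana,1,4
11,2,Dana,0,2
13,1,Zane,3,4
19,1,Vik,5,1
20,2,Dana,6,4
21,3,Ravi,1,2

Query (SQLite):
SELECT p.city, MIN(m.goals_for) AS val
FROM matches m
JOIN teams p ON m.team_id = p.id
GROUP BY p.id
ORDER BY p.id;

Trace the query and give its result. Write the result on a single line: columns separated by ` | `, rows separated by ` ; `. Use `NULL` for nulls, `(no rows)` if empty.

Jaipur | 1 ; Delhi | 0 ; Jaipur | 1

Join each matches row to its teams via team_id.
Group joined rows by teams.id; compute MIN(m.goals_for) per group.
  1: ids {4, 13, 19} → MIN(m.goals_for)=1
  2: ids {7, 8, 11, 20} → MIN(m.goals_for)=0
  3: ids {21} → MIN(m.goals_for)=1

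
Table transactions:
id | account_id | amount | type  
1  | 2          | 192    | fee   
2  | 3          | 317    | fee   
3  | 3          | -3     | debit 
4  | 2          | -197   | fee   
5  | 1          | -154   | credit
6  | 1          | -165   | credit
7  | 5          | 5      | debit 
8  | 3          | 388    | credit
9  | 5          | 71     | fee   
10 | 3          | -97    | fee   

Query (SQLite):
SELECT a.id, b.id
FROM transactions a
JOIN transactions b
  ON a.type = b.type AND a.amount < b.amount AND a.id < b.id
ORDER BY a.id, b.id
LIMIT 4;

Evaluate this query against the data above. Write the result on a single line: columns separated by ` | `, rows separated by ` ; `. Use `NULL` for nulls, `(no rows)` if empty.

1 | 2 ; 3 | 7 ; 4 | 9 ; 4 | 10

Pairs (a,b) with same type, a.amount < b.amount, a.id < b.id.
type groups: credit:{5,6,8} debit:{3,7} fee:{1,2,4,9,10}
Ordered by (a.id, b.id); first 4.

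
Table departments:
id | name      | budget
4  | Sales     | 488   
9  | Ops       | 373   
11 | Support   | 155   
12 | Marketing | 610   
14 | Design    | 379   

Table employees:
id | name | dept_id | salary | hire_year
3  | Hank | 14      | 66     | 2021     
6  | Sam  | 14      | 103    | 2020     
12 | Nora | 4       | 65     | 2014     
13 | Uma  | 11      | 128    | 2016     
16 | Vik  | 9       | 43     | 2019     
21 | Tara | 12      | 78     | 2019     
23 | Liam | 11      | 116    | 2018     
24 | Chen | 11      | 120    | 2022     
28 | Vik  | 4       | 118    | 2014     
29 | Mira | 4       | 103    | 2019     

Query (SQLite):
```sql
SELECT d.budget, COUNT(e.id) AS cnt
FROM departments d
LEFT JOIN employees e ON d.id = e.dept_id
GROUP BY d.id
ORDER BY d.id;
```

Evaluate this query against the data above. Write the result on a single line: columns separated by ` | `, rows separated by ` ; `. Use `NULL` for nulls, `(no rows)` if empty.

488 | 3 ; 373 | 1 ; 155 | 3 ; 610 | 1 ; 379 | 2

LEFT JOIN keeps every departments row; unmatched ones get NULL for employees columns.
Group by departments.id and compute COUNT(e.id). COUNT(col) of an all-NULL group is 0.
  4: ids {12, 28, 29} → COUNT(e.id)=3
  9: ids {16} → COUNT(e.id)=1
  11: ids {13, 23, 24} → COUNT(e.id)=3
  12: ids {21} → COUNT(e.id)=1
  14: ids {3, 6} → COUNT(e.id)=2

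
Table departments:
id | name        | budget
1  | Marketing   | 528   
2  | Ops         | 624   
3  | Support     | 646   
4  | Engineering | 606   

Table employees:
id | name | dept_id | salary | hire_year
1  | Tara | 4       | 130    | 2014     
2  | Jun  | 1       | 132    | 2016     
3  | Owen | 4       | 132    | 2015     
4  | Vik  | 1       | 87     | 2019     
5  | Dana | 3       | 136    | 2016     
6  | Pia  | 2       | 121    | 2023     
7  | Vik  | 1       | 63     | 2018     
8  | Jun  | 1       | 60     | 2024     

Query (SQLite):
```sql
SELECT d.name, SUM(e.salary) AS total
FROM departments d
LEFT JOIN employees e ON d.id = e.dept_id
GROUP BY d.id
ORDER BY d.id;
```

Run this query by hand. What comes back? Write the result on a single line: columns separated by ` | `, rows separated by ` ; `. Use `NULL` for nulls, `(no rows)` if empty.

LEFT JOIN keeps every departments row; unmatched ones get NULL for employees columns.
Group by departments.id and compute SUM(e.salary). SUM over an all-NULL group is NULL.
  1: ids {2, 4, 7, 8} → SUM(e.salary)=342
  2: ids {6} → SUM(e.salary)=121
  3: ids {5} → SUM(e.salary)=136
  4: ids {1, 3} → SUM(e.salary)=262

Marketing | 342 ; Ops | 121 ; Support | 136 ; Engineering | 262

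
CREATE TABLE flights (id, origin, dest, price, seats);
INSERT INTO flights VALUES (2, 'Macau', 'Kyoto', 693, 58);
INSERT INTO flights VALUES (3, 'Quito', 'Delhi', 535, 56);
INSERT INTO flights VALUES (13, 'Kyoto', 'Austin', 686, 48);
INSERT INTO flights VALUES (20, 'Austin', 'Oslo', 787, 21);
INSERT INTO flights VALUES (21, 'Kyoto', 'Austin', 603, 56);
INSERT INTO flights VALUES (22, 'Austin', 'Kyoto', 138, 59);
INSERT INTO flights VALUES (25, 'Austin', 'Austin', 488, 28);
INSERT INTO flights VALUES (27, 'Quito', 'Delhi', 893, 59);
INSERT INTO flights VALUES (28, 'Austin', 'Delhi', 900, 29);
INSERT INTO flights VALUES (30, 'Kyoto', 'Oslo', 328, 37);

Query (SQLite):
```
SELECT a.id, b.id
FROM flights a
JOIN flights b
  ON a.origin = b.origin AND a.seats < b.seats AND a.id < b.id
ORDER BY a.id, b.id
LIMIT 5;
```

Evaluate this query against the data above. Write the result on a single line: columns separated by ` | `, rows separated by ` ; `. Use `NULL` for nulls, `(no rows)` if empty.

Pairs (a,b) with same origin, a.seats < b.seats, a.id < b.id.
origin groups: Austin:{20,22,25,28} Kyoto:{13,21,30} Macau:{2} Quito:{3,27}
Ordered by (a.id, b.id); first 5.

3 | 27 ; 13 | 21 ; 20 | 22 ; 20 | 25 ; 20 | 28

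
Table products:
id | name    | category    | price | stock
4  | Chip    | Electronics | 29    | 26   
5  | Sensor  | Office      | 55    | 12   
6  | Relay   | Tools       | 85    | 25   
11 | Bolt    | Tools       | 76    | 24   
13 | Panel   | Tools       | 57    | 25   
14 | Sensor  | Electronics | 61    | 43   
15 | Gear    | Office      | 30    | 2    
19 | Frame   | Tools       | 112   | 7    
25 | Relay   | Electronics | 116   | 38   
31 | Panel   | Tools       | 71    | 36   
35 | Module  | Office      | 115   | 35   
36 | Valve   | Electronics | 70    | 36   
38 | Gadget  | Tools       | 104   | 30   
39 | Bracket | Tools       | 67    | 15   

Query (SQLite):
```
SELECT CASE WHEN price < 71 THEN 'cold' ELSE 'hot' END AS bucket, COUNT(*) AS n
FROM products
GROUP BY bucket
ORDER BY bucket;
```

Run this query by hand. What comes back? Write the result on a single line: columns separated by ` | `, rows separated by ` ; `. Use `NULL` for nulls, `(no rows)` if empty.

cold | 7 ; hot | 7

Bucket rows by price < 71 → 'cold' else 'hot'; count each bucket.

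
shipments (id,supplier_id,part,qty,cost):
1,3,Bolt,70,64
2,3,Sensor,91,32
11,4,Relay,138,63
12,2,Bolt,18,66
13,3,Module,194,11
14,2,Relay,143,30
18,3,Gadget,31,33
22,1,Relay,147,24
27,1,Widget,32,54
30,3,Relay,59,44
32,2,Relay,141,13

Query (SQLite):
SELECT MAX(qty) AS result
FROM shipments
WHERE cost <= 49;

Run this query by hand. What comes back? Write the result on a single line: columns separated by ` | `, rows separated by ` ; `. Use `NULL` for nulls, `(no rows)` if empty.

194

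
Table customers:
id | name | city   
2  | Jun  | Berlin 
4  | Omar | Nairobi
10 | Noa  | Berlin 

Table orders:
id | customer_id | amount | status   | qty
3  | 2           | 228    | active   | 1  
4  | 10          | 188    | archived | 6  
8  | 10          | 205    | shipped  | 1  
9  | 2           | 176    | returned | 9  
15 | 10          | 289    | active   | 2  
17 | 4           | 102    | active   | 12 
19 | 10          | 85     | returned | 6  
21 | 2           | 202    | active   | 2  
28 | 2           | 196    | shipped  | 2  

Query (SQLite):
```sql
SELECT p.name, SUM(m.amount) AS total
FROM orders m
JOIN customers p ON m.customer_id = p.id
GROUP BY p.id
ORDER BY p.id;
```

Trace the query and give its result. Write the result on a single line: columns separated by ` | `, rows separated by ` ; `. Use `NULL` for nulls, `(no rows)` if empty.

Jun | 802 ; Omar | 102 ; Noa | 767

Join each orders row to its customers via customer_id.
Group joined rows by customers.id; compute SUM(m.amount) per group.
  2: ids {3, 9, 21, 28} → SUM(m.amount)=802
  4: ids {17} → SUM(m.amount)=102
  10: ids {4, 8, 15, 19} → SUM(m.amount)=767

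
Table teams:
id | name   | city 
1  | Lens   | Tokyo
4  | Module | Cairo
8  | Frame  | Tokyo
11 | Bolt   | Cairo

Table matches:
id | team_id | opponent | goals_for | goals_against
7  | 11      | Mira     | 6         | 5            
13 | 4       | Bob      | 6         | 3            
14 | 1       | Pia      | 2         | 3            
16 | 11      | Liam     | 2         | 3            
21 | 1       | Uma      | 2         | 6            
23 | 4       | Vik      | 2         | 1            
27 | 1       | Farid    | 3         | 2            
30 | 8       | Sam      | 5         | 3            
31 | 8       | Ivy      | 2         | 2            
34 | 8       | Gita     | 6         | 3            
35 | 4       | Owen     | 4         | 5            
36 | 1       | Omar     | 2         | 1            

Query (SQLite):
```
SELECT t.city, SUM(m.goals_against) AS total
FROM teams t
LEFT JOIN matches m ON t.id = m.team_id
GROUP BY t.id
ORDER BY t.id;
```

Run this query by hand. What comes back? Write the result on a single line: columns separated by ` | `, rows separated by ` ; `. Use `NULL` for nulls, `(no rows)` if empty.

LEFT JOIN keeps every teams row; unmatched ones get NULL for matches columns.
Group by teams.id and compute SUM(m.goals_against). SUM over an all-NULL group is NULL.
  1: ids {14, 21, 27, 36} → SUM(m.goals_against)=12
  4: ids {13, 23, 35} → SUM(m.goals_against)=9
  8: ids {30, 31, 34} → SUM(m.goals_against)=8
  11: ids {7, 16} → SUM(m.goals_against)=8

Tokyo | 12 ; Cairo | 9 ; Tokyo | 8 ; Cairo | 8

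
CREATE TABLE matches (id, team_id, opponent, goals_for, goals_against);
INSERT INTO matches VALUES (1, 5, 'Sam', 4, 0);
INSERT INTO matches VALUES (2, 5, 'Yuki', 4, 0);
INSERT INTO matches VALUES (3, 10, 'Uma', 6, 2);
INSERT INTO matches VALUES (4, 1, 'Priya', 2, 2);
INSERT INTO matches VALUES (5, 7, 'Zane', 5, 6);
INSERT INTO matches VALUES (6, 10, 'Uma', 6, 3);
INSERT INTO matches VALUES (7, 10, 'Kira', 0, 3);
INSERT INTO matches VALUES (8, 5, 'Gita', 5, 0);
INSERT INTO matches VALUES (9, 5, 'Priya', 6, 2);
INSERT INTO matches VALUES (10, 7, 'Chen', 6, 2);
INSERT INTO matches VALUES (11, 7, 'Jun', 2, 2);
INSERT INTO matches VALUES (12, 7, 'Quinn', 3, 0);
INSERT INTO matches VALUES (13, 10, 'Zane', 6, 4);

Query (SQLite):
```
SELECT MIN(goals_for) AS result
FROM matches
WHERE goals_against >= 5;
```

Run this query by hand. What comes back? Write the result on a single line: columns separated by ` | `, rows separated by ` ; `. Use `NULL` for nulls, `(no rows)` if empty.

5

Rows where goals_against >= 5 → goals_for values: [5].
MIN of non-NULL values = 5.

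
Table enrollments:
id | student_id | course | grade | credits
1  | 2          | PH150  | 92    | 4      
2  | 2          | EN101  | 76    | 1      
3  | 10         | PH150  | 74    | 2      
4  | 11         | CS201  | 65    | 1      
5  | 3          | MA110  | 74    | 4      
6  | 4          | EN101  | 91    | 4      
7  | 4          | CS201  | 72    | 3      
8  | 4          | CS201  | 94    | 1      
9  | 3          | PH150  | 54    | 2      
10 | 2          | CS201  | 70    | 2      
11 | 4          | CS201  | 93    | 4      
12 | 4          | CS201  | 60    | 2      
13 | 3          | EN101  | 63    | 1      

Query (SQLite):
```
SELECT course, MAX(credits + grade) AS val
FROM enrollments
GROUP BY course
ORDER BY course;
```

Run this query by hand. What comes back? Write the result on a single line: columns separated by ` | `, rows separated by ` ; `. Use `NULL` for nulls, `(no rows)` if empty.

CS201 | 97 ; EN101 | 95 ; MA110 | 78 ; PH150 | 96

For each row compute credits + grade.
Group by course; take MAX of the expression per group.
  CS201: ids {4, 7, 8, 10, 11, 12} → MAX(credits + grade)=97
  EN101: ids {2, 6, 13} → MAX(credits + grade)=95
  MA110: ids {5} → MAX(credits + grade)=78
  PH150: ids {1, 3, 9} → MAX(credits + grade)=96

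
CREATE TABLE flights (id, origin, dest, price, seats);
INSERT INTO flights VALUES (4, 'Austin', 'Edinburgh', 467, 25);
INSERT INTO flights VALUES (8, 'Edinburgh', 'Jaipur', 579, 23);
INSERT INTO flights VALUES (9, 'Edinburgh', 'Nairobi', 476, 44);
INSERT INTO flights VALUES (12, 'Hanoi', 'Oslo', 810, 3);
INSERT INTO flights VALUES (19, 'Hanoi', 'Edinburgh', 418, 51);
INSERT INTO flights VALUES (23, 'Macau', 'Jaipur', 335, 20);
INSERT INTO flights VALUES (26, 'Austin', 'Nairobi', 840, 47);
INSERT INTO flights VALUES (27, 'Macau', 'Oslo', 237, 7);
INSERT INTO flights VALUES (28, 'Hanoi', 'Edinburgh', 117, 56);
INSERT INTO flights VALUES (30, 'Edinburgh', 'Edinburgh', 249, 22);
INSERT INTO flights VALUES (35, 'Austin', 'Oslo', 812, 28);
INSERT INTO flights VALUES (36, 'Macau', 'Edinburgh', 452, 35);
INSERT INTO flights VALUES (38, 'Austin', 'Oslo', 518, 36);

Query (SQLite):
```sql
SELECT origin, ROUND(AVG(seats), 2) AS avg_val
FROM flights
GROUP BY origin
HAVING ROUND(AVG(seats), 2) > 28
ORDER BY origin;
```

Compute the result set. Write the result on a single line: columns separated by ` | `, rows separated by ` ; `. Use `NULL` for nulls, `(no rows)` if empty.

Austin | 34 ; Edinburgh | 29.67 ; Hanoi | 36.67

Partition flights by origin; compute ROUND(AVG(seats), 2) within each group.
HAVING: keep groups where ROUND(AVG(seats), 2) > 28.
  Austin: ids {4, 26, 35, 38} → ROUND(AVG(seats), 2)=34
  Edinburgh: ids {8, 9, 30} → ROUND(AVG(seats), 2)=29.67
  Hanoi: ids {12, 19, 28} → ROUND(AVG(seats), 2)=36.67
  Macau: ids {23, 27, 36} → ROUND(AVG(seats), 2)=20.67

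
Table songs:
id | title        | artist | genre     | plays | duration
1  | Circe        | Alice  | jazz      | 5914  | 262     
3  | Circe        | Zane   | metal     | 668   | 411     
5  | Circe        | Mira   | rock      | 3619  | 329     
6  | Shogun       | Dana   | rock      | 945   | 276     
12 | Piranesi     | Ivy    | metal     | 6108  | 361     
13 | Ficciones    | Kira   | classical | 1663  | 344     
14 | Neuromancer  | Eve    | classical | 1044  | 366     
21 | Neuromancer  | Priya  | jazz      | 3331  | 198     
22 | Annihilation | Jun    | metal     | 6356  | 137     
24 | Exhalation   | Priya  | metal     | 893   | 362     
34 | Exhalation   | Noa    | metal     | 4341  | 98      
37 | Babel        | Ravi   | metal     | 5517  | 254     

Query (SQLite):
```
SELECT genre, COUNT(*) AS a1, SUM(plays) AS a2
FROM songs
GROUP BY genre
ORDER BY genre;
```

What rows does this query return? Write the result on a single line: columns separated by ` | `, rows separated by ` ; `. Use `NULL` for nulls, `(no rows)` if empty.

classical | 2 | 2707 ; jazz | 2 | 9245 ; metal | 6 | 23883 ; rock | 2 | 4564

Group songs by genre.
Per group compute: COUNT(*), SUM(plays).
  classical: ids {13, 14} → COUNT(*)=2, SUM(plays)=2707
  jazz: ids {1, 21} → COUNT(*)=2, SUM(plays)=9245
  metal: ids {3, 12, 22, 24, 34, 37} → COUNT(*)=6, SUM(plays)=23883
  rock: ids {5, 6} → COUNT(*)=2, SUM(plays)=4564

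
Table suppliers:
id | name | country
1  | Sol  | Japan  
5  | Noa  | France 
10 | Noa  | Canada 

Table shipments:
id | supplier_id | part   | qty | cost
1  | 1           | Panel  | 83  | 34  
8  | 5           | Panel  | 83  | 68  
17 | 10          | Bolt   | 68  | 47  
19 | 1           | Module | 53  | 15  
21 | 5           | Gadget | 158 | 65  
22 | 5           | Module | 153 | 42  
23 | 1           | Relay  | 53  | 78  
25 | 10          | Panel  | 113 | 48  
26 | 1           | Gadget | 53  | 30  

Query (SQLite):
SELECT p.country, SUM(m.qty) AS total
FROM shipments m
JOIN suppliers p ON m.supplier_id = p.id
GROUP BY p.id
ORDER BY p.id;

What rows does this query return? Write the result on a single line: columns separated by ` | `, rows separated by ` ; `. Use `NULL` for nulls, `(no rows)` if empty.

Japan | 242 ; France | 394 ; Canada | 181

Join each shipments row to its suppliers via supplier_id.
Group joined rows by suppliers.id; compute SUM(m.qty) per group.
  1: ids {1, 19, 23, 26} → SUM(m.qty)=242
  5: ids {8, 21, 22} → SUM(m.qty)=394
  10: ids {17, 25} → SUM(m.qty)=181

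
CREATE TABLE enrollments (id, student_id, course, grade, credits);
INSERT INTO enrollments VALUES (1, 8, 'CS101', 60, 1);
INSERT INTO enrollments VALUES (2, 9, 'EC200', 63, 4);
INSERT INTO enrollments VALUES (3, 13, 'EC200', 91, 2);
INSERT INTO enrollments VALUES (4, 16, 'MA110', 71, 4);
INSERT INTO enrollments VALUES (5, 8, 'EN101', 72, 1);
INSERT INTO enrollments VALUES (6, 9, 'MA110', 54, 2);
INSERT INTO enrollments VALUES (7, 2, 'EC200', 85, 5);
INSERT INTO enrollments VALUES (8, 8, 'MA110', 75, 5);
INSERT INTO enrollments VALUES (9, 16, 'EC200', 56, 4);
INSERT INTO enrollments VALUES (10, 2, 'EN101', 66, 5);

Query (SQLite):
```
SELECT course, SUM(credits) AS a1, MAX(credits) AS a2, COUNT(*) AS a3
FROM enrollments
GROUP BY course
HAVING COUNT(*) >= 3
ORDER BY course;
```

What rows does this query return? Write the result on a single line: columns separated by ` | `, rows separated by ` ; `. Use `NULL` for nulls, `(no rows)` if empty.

EC200 | 15 | 5 | 4 ; MA110 | 11 | 5 | 3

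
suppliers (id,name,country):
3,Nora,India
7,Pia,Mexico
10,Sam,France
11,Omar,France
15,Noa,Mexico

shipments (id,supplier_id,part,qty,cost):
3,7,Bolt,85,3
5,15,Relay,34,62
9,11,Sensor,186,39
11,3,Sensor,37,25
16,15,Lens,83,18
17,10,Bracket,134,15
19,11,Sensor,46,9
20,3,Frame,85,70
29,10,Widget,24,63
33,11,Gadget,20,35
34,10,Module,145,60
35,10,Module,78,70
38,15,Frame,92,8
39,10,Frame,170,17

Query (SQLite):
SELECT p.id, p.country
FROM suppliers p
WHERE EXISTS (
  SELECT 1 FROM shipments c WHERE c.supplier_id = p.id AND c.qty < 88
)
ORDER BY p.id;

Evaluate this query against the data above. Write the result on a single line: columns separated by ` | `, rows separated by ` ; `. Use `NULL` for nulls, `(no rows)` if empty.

3 | India ; 7 | Mexico ; 10 | France ; 11 | France ; 15 | Mexico

For each suppliers row, check whether any shipments with matching supplier_id has qty < 88.
Keep rows where that is true.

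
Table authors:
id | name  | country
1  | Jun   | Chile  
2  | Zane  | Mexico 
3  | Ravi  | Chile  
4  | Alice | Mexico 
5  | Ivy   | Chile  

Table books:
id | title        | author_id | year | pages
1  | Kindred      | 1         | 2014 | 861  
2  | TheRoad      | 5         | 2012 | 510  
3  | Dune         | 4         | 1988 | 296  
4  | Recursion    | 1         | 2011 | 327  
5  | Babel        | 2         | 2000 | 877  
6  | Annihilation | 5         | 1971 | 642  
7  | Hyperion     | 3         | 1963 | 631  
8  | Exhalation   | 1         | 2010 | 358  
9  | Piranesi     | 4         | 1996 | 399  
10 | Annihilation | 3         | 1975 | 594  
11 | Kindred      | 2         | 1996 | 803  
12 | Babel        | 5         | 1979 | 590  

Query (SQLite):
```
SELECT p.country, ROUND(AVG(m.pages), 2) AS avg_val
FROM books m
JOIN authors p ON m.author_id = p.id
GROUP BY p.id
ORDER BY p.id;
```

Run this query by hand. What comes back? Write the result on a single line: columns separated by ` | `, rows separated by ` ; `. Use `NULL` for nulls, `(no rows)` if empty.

Chile | 515.33 ; Mexico | 840 ; Chile | 612.5 ; Mexico | 347.5 ; Chile | 580.67

Join each books row to its authors via author_id.
Group joined rows by authors.id; compute ROUND(AVG(m.pages), 2) per group.
  1: ids {1, 4, 8} → ROUND(AVG(m.pages), 2)=515.33
  2: ids {5, 11} → ROUND(AVG(m.pages), 2)=840
  3: ids {7, 10} → ROUND(AVG(m.pages), 2)=612.5
  4: ids {3, 9} → ROUND(AVG(m.pages), 2)=347.5
  5: ids {2, 6, 12} → ROUND(AVG(m.pages), 2)=580.67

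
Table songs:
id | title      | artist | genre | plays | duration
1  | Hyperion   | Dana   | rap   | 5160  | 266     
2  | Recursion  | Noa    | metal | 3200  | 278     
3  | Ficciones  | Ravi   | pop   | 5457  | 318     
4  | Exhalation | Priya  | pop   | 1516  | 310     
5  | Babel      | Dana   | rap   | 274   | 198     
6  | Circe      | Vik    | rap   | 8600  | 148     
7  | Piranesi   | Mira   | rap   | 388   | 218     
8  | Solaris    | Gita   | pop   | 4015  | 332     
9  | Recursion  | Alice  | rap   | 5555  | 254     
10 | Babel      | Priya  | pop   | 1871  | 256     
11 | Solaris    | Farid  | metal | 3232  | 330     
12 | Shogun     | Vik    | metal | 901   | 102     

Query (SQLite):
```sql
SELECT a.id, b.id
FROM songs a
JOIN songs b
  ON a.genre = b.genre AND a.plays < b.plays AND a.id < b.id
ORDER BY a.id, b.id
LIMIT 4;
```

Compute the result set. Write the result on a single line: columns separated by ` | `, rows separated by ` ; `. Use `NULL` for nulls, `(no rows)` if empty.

Pairs (a,b) with same genre, a.plays < b.plays, a.id < b.id.
genre groups: metal:{2,11,12} pop:{3,4,8,10} rap:{1,5,6,7,9}
Ordered by (a.id, b.id); first 4.

1 | 6 ; 1 | 9 ; 2 | 11 ; 4 | 8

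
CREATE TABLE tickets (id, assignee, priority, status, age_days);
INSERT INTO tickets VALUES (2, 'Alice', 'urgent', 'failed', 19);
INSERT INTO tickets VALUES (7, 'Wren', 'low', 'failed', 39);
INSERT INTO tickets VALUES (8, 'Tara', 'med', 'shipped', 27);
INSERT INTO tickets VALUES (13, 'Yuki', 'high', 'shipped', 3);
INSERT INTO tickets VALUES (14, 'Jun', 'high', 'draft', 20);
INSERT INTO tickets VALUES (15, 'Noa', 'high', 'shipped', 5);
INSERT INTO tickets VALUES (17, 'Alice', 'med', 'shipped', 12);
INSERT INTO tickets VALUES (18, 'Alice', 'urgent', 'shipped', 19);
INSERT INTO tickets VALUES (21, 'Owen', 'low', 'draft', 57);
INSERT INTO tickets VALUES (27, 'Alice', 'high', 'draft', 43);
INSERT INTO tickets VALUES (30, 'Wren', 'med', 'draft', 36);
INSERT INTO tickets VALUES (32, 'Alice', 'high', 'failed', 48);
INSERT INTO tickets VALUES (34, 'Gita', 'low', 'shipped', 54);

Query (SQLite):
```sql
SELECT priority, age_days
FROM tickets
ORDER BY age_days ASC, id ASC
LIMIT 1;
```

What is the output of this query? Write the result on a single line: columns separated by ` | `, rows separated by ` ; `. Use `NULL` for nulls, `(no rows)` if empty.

high | 3

Sort by age_days asc, tiebreak id asc: (3, id=13), (5, id=15), (12, id=17), (19, id=2) …. Take first 1.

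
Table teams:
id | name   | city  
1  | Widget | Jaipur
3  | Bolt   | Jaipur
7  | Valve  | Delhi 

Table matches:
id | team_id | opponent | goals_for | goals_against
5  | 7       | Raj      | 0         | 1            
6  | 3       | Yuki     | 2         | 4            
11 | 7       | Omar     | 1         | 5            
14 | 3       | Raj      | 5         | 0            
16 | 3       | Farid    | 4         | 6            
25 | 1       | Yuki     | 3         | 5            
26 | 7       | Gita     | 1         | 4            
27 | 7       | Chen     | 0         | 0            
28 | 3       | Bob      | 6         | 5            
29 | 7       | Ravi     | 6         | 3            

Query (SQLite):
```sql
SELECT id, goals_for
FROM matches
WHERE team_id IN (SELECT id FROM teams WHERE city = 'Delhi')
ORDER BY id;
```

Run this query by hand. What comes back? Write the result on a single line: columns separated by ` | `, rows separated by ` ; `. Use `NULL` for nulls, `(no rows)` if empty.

5 | 0 ; 11 | 1 ; 26 | 1 ; 27 | 0 ; 29 | 6

Inner query: teams.id where city = 'Delhi'.
Outer: keep matches rows whose team_id is in that set.
Inner query → {7}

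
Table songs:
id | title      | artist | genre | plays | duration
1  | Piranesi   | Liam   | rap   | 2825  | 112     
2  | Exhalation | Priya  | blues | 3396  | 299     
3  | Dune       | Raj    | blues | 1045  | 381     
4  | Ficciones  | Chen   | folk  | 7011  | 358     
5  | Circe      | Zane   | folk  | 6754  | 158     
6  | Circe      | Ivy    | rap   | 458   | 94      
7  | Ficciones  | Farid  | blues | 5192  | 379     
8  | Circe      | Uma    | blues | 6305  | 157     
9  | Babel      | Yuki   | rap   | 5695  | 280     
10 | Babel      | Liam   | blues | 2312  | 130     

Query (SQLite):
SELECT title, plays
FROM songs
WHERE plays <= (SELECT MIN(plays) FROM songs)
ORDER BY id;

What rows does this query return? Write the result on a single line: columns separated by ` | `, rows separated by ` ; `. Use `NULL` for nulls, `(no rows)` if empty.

Circe | 458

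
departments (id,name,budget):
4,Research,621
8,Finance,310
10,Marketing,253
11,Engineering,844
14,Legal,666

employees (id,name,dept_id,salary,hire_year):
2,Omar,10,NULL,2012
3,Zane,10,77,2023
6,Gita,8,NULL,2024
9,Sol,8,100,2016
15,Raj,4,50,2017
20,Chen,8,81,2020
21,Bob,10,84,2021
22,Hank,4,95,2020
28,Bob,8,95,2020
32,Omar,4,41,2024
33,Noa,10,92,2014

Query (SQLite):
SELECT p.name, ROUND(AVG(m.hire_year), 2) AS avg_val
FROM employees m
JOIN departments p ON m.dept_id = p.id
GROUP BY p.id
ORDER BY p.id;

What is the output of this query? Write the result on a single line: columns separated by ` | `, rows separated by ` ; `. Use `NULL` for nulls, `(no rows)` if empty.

Join each employees row to its departments via dept_id.
Group joined rows by departments.id; compute ROUND(AVG(m.hire_year), 2) per group.
  4: ids {15, 22, 32} → ROUND(AVG(m.hire_year), 2)=2020.33
  8: ids {6, 9, 20, 28} → ROUND(AVG(m.hire_year), 2)=2020
  10: ids {2, 3, 21, 33} → ROUND(AVG(m.hire_year), 2)=2017.5

Research | 2020.33 ; Finance | 2020 ; Marketing | 2017.5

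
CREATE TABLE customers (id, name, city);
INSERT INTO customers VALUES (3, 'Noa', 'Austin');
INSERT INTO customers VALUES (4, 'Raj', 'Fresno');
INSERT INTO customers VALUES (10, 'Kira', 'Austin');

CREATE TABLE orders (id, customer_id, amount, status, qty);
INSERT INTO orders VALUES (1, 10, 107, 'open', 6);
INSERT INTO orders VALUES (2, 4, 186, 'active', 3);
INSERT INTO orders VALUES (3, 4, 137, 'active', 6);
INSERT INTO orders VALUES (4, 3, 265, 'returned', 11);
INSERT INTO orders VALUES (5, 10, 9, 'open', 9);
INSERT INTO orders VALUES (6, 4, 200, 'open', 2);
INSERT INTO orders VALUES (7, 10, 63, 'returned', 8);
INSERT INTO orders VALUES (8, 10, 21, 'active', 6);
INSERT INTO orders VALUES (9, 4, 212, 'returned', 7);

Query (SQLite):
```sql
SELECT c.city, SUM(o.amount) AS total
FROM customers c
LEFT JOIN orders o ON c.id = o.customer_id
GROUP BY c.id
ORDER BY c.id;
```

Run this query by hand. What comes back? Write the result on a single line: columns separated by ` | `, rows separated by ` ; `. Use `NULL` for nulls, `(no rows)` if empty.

LEFT JOIN keeps every customers row; unmatched ones get NULL for orders columns.
Group by customers.id and compute SUM(o.amount). SUM over an all-NULL group is NULL.
  3: ids {4} → SUM(o.amount)=265
  4: ids {2, 3, 6, 9} → SUM(o.amount)=735
  10: ids {1, 5, 7, 8} → SUM(o.amount)=200

Austin | 265 ; Fresno | 735 ; Austin | 200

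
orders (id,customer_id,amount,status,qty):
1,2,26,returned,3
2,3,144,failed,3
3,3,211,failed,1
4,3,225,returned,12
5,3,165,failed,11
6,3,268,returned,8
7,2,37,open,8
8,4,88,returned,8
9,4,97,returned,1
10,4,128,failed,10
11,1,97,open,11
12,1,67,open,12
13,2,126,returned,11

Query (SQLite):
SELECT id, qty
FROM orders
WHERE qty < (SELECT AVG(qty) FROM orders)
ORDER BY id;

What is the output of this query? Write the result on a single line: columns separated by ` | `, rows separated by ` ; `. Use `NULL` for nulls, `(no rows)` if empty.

Scalar subquery: AVG(qty) over all orders rows = 7.615385 (≈; comparison uses full precision).
Keep rows where qty < that value.

1 | 3 ; 2 | 3 ; 3 | 1 ; 9 | 1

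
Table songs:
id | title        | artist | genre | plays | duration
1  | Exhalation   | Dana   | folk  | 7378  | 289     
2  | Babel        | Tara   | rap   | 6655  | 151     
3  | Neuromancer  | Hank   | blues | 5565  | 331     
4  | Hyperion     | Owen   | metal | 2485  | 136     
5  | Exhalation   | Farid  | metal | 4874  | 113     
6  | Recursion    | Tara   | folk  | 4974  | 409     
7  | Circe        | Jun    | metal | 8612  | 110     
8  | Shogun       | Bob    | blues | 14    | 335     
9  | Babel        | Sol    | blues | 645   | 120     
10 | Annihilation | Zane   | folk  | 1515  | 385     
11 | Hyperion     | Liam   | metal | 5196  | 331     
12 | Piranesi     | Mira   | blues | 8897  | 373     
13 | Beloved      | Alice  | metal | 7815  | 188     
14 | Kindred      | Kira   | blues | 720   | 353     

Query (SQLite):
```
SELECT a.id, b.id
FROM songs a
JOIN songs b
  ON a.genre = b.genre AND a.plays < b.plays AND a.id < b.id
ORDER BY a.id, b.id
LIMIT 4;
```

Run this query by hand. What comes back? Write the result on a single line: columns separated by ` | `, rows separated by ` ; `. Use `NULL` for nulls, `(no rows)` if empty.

Pairs (a,b) with same genre, a.plays < b.plays, a.id < b.id.
genre groups: blues:{3,8,9,12,14} folk:{1,6,10} metal:{4,5,7,11,13} rap:{2}
Ordered by (a.id, b.id); first 4.

3 | 12 ; 4 | 5 ; 4 | 7 ; 4 | 11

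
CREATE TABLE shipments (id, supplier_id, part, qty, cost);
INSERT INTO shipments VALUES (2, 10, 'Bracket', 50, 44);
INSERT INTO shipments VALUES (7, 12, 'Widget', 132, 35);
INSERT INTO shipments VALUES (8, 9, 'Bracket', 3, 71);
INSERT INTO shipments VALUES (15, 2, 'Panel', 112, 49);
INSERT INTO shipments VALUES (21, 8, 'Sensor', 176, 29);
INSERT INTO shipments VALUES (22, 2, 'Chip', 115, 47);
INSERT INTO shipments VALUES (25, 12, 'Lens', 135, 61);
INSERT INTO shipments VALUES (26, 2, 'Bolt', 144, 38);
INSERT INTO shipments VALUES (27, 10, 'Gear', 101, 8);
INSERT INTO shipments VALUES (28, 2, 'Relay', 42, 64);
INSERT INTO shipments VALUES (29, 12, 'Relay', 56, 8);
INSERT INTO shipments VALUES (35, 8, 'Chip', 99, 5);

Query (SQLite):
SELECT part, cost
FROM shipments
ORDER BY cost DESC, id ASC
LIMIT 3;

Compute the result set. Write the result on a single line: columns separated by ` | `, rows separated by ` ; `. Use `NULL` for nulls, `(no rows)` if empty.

Sort by cost desc, tiebreak id asc: (71, id=8), (64, id=28), (61, id=25), (49, id=15), (47, id=22), (44, id=2) …. Take first 3.

Bracket | 71 ; Relay | 64 ; Lens | 61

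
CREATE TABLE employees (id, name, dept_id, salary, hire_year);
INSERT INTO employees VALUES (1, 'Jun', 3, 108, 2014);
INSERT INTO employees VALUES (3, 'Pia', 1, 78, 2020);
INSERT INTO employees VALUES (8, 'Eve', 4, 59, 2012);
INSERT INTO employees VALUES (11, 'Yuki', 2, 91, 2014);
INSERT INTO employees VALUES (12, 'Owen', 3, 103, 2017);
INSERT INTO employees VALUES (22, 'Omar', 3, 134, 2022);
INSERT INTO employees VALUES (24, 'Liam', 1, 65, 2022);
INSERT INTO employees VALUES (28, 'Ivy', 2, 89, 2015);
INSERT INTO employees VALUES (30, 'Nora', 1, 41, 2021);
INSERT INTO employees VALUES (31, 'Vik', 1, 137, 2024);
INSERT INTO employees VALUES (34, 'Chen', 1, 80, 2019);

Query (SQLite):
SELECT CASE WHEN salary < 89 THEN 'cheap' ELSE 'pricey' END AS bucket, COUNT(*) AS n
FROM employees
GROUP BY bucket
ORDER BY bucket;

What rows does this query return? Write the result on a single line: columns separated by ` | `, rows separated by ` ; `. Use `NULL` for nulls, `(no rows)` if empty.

cheap | 5 ; pricey | 6

Bucket rows by salary < 89 → 'cheap' else 'pricey'; count each bucket.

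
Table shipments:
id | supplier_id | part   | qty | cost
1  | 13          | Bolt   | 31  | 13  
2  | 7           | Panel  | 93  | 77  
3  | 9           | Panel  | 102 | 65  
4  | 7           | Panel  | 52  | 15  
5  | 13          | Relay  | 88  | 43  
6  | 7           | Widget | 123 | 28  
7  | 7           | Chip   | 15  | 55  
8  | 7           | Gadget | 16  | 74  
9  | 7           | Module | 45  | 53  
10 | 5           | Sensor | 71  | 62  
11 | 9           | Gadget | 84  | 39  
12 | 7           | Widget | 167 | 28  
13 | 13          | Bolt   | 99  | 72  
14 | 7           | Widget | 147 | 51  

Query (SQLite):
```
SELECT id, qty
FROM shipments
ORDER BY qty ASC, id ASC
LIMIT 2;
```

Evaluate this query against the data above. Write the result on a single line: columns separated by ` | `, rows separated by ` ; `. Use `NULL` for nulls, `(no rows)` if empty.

Sort by qty asc, tiebreak id asc: (15, id=7), (16, id=8), (31, id=1), (45, id=9), (52, id=4) …. Take first 2.

7 | 15 ; 8 | 16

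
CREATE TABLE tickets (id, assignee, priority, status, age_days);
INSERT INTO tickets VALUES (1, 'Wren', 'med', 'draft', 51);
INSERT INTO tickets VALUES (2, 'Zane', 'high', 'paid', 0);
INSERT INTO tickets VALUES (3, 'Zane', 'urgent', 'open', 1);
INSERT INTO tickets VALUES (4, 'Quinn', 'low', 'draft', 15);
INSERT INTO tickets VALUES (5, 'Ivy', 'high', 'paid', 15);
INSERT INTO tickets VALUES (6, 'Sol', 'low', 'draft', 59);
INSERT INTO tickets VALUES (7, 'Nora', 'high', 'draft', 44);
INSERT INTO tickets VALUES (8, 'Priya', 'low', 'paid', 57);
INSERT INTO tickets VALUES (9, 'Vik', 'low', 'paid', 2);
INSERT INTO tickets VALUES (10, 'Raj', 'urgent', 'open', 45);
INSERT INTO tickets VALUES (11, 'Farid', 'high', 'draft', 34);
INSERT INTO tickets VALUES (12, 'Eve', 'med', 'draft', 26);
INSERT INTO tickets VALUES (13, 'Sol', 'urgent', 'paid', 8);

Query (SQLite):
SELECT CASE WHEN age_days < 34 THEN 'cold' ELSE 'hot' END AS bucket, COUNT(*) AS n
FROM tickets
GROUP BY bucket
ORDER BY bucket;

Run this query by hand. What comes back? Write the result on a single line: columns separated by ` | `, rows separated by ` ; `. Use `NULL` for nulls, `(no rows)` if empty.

cold | 7 ; hot | 6

Bucket rows by age_days < 34 → 'cold' else 'hot'; count each bucket.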